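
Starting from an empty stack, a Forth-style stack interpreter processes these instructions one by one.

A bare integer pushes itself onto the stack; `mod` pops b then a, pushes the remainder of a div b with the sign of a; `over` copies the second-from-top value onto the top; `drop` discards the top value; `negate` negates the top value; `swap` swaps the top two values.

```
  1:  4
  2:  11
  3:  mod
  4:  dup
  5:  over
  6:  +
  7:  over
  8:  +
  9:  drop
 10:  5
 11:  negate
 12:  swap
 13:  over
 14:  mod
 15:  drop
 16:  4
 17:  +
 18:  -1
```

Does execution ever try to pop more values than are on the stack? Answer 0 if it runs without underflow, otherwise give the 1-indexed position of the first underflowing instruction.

0

4       [4]
11      [4, 11]
mod     [4]
dup     [4, 4]
over    [4, 4, 4]
+       [4, 8]
over    [4, 8, 4]
+       [4, 12]
drop    [4]
5       [4, 5]
negate  [4, -5]
swap    [-5, 4]
over    [-5, 4, -5]
mod     [-5, 4]
drop    [-5]
4       [-5, 4]
+       [-1]
-1      [-1, -1]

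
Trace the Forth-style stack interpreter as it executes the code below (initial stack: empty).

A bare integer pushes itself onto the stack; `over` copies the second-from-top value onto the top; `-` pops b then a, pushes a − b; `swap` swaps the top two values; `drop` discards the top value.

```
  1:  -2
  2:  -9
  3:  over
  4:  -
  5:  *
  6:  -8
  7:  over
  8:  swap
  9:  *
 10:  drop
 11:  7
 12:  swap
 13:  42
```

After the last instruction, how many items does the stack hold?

-2   → -2
-9   → -2 -9
over → -2 -9 -2
-    → -2 -7
*    → 14
-8   → 14 -8
over → 14 -8 14
swap → 14 14 -8
*    → 14 -112
drop → 14
7    → 14 7
swap → 7 14
42   → 7 14 42

3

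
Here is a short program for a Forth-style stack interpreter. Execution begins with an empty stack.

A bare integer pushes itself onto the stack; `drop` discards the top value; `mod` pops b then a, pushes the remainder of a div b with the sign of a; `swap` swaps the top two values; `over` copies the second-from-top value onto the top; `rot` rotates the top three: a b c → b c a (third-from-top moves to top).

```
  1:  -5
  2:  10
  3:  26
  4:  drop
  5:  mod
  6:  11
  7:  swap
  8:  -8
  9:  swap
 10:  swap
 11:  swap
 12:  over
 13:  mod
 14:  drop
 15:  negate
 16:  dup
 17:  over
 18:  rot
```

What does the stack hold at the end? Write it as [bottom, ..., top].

-5      [-5]
10      [-5, 10]
26      [-5, 10, 26]
drop    [-5, 10]
mod     [-5]
11      [-5, 11]
swap    [11, -5]
-8      [11, -5, -8]
swap    [11, -8, -5]
swap    [11, -5, -8]
swap    [11, -8, -5]
over    [11, -8, -5, -8]
mod     [11, -8, -5]
drop    [11, -8]
negate  [11, 8]
dup     [11, 8, 8]
over    [11, 8, 8, 8]
rot     [11, 8, 8, 8]

[11, 8, 8, 8]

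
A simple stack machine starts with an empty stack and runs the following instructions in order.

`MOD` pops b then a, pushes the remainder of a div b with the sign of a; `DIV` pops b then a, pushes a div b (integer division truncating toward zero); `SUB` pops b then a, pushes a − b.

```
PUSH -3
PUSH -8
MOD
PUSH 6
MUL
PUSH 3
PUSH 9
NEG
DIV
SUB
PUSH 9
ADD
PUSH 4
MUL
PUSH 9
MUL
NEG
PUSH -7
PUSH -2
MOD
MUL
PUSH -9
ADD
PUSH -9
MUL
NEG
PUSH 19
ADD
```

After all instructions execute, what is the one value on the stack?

PUSH -3 → -3
PUSH -8 → -3 -8
MOD     → -3
PUSH 6  → -3 6
MUL     → -18
PUSH 3  → -18 3
PUSH 9  → -18 3 9
NEG     → -18 3 -9
DIV     → -18 0
SUB     → -18
PUSH 9  → -18 9
ADD     → -9
PUSH 4  → -9 4
MUL     → -36
PUSH 9  → -36 9
MUL     → -324
NEG     → 324
PUSH -7 → 324 -7
PUSH -2 → 324 -7 -2
MOD     → 324 -1
MUL     → -324
PUSH -9 → -324 -9
ADD     → -333
PUSH -9 → -333 -9
MUL     → 2997
NEG     → -2997
PUSH 19 → -2997 19
ADD     → -2978

-2978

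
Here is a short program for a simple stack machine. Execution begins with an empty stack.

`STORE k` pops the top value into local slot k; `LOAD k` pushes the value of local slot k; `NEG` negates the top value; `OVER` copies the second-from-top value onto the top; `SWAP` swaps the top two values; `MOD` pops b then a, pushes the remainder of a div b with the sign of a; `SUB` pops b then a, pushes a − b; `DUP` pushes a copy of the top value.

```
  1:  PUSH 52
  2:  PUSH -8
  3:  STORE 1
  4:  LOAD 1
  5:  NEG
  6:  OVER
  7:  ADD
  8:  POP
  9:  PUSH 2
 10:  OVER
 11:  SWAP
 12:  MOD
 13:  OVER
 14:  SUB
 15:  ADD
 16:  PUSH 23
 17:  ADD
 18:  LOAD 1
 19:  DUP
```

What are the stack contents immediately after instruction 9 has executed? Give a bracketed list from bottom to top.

PUSH 52 → [52]
PUSH -8 → [52, -8]
STORE 1 → [52]
LOAD 1  → [52, -8]
NEG     → [52, 8]
OVER    → [52, 8, 52]
ADD     → [52, 60]
POP     → [52]
PUSH 2  → [52, 2]

[52, 2]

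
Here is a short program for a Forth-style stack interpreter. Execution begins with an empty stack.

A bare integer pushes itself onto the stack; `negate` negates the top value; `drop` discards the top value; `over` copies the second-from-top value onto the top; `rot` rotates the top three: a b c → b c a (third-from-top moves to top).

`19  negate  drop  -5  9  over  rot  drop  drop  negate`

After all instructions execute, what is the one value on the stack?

19      [19]
negate  [-19]
drop    []
-5      [-5]
9       [-5, 9]
over    [-5, 9, -5]
rot     [9, -5, -5]
drop    [9, -5]
drop    [9]
negate  [-9]

-9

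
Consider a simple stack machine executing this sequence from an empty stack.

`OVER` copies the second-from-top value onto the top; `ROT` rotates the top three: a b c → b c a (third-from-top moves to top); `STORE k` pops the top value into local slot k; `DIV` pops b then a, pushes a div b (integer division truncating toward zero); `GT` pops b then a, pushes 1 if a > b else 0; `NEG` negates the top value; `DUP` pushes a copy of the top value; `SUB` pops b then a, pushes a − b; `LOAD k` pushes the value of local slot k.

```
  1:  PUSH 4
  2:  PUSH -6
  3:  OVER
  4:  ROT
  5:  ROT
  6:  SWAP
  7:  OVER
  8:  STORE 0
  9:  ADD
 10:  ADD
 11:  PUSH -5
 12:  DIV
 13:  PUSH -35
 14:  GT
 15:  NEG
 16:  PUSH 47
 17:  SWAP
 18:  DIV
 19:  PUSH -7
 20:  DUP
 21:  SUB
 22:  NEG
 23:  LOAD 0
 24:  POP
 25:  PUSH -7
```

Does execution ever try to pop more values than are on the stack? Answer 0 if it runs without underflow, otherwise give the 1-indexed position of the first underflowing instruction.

0

PUSH 4   -> [4]
PUSH -6  -> [4, -6]
OVER     -> [4, -6, 4]
ROT      -> [-6, 4, 4]
ROT      -> [4, 4, -6]
SWAP     -> [4, -6, 4]
OVER     -> [4, -6, 4, -6]
STORE 0  -> [4, -6, 4]
ADD      -> [4, -2]
ADD      -> [2]
PUSH -5  -> [2, -5]
DIV      -> [0]
PUSH -35 -> [0, -35]
GT       -> [1]
NEG      -> [-1]
PUSH 47  -> [-1, 47]
SWAP     -> [47, -1]
DIV      -> [-47]
PUSH -7  -> [-47, -7]
DUP      -> [-47, -7, -7]
SUB      -> [-47, 0]
NEG      -> [-47, 0]
LOAD 0   -> [-47, 0, -6]
POP      -> [-47, 0]
PUSH -7  -> [-47, 0, -7]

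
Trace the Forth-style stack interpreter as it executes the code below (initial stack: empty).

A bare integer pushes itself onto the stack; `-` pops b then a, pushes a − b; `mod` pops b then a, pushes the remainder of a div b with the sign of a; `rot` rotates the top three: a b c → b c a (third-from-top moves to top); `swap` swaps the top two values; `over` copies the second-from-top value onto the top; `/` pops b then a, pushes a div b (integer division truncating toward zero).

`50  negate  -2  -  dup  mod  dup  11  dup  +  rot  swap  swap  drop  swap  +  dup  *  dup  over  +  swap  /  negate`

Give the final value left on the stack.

50     -> 50
negate -> -50
-2     -> -50 -2
-      -> -48
dup    -> -48 -48
mod    -> 0
dup    -> 0 0
11     -> 0 0 11
dup    -> 0 0 11 11
+      -> 0 0 22
rot    -> 0 22 0
swap   -> 0 0 22
swap   -> 0 22 0
drop   -> 0 22
swap   -> 22 0
+      -> 22
dup    -> 22 22
*      -> 484
dup    -> 484 484
over   -> 484 484 484
+      -> 484 968
swap   -> 968 484
/      -> 2
negate -> -2

-2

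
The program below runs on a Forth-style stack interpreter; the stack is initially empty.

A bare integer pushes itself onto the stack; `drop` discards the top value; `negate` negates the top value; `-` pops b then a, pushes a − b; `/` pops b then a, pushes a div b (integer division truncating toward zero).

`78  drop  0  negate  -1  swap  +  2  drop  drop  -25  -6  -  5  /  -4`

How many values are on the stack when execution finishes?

78     → 78
drop   → (empty)
0      → 0
negate → 0
-1     → 0 -1
swap   → -1 0
+      → -1
2      → -1 2
drop   → -1
drop   → (empty)
-25    → -25
-6     → -25 -6
-      → -19
5      → -19 5
/      → -3
-4     → -3 -4

2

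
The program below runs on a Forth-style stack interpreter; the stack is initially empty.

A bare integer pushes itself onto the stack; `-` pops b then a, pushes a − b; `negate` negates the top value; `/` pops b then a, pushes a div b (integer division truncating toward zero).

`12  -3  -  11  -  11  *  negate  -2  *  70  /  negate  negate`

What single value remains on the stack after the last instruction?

12     → [12]
-3     → [12, -3]
-      → [15]
11     → [15, 11]
-      → [4]
11     → [4, 11]
*      → [44]
negate → [-44]
-2     → [-44, -2]
*      → [88]
70     → [88, 70]
/      → [1]
negate → [-1]
negate → [1]

1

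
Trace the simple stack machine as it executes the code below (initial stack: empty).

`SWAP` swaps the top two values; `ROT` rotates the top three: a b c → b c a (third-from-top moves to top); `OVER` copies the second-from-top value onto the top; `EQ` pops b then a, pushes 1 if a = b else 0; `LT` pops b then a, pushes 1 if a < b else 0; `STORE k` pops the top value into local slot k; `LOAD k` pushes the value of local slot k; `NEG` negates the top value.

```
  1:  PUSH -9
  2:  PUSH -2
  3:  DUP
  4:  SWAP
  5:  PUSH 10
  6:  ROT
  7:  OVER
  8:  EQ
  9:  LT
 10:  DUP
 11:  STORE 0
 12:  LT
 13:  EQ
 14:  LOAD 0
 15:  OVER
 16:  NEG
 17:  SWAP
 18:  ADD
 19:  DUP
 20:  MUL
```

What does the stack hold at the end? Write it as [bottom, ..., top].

[0, 0]

PUSH -9 → [-9]
PUSH -2 → [-9, -2]
DUP     → [-9, -2, -2]
SWAP    → [-9, -2, -2]
PUSH 10 → [-9, -2, -2, 10]
ROT     → [-9, -2, 10, -2]
OVER    → [-9, -2, 10, -2, 10]
EQ      → [-9, -2, 10, 0]
LT      → [-9, -2, 0]
DUP     → [-9, -2, 0, 0]
STORE 0 → [-9, -2, 0]
LT      → [-9, 1]
EQ      → [0]
LOAD 0  → [0, 0]
OVER    → [0, 0, 0]
NEG     → [0, 0, 0]
SWAP    → [0, 0, 0]
ADD     → [0, 0]
DUP     → [0, 0, 0]
MUL     → [0, 0]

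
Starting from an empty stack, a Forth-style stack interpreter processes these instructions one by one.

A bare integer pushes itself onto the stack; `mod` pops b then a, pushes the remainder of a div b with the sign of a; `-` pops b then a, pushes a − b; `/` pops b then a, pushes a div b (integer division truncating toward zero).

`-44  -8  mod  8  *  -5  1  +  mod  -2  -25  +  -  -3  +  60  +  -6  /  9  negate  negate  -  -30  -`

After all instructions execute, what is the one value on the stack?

7

-44    -> [-44]
-8     -> [-44, -8]
mod    -> [-4]
8      -> [-4, 8]
*      -> [-32]
-5     -> [-32, -5]
1      -> [-32, -5, 1]
+      -> [-32, -4]
mod    -> [0]
-2     -> [0, -2]
-25    -> [0, -2, -25]
+      -> [0, -27]
-      -> [27]
-3     -> [27, -3]
+      -> [24]
60     -> [24, 60]
+      -> [84]
-6     -> [84, -6]
/      -> [-14]
9      -> [-14, 9]
negate -> [-14, -9]
negate -> [-14, 9]
-      -> [-23]
-30    -> [-23, -30]
-      -> [7]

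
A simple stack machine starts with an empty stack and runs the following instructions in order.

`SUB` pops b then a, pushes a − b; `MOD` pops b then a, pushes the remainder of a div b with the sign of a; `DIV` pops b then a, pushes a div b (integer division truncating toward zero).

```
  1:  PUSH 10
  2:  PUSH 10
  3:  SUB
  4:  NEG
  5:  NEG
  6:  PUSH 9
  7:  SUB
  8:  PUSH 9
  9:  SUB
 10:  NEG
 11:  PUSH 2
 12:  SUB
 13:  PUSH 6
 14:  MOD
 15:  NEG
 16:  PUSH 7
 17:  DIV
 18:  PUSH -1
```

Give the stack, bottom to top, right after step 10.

[18]

PUSH 10 -> 10
PUSH 10 -> 10 10
SUB     -> 0
NEG     -> 0
NEG     -> 0
PUSH 9  -> 0 9
SUB     -> -9
PUSH 9  -> -9 9
SUB     -> -18
NEG     -> 18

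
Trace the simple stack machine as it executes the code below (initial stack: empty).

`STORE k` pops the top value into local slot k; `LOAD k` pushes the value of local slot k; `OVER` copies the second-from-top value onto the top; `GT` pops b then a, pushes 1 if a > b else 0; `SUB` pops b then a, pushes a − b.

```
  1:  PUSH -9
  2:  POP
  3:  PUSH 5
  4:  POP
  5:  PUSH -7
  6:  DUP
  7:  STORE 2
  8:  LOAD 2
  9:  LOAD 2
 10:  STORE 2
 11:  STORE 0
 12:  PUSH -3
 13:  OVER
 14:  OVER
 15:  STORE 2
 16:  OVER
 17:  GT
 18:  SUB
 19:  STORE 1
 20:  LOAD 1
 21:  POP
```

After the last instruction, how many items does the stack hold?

1

PUSH -9 -> -9
POP     -> (empty)
PUSH 5  -> 5
POP     -> (empty)
PUSH -7 -> -7
DUP     -> -7 -7
STORE 2 -> -7
LOAD 2  -> -7 -7
LOAD 2  -> -7 -7 -7
STORE 2 -> -7 -7
STORE 0 -> -7
PUSH -3 -> -7 -3
OVER    -> -7 -3 -7
OVER    -> -7 -3 -7 -3
STORE 2 -> -7 -3 -7
OVER    -> -7 -3 -7 -3
GT      -> -7 -3 0
SUB     -> -7 -3
STORE 1 -> -7
LOAD 1  -> -7 -3
POP     -> -7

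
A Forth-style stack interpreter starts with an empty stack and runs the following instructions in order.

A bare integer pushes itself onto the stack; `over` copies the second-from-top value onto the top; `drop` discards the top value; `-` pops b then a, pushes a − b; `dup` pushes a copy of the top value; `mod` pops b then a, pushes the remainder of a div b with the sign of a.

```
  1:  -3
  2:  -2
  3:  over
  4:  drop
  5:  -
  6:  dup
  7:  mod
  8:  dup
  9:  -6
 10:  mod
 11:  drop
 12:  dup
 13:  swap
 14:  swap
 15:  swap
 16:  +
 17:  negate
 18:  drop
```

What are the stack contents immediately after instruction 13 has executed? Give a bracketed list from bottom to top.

[0, 0]

-3   : -3
-2   : -3 -2
over : -3 -2 -3
drop : -3 -2
-    : -1
dup  : -1 -1
mod  : 0
dup  : 0 0
-6   : 0 0 -6
mod  : 0 0
drop : 0
dup  : 0 0
swap : 0 0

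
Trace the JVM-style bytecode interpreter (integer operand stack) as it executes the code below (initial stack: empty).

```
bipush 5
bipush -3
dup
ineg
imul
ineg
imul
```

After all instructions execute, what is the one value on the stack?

45

bipush 5  → 5
bipush -3 → 5 -3
dup       → 5 -3 -3
ineg      → 5 -3 3
imul      → 5 -9
ineg      → 5 9
imul      → 45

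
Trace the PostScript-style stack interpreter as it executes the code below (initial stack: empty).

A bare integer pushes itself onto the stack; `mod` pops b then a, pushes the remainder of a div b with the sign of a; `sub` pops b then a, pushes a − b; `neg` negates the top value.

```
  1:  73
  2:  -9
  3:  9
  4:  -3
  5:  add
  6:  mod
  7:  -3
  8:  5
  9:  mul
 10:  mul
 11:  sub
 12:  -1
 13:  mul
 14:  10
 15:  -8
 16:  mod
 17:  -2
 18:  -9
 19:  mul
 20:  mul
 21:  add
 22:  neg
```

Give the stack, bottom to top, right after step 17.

73   [73]
-9   [73, -9]
9    [73, -9, 9]
-3   [73, -9, 9, -3]
add  [73, -9, 6]
mod  [73, -3]
-3   [73, -3, -3]
5    [73, -3, -3, 5]
mul  [73, -3, -15]
mul  [73, 45]
sub  [28]
-1   [28, -1]
mul  [-28]
10   [-28, 10]
-8   [-28, 10, -8]
mod  [-28, 2]
-2   [-28, 2, -2]

[-28, 2, -2]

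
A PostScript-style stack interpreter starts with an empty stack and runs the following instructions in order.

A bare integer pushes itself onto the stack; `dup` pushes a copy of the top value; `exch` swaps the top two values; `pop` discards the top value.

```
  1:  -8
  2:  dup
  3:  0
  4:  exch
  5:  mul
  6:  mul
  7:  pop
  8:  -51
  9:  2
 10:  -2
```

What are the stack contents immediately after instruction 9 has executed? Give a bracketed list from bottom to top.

-8    [-8]
dup   [-8, -8]
0     [-8, -8, 0]
exch  [-8, 0, -8]
mul   [-8, 0]
mul   [0]
pop   []
-51   [-51]
2     [-51, 2]

[-51, 2]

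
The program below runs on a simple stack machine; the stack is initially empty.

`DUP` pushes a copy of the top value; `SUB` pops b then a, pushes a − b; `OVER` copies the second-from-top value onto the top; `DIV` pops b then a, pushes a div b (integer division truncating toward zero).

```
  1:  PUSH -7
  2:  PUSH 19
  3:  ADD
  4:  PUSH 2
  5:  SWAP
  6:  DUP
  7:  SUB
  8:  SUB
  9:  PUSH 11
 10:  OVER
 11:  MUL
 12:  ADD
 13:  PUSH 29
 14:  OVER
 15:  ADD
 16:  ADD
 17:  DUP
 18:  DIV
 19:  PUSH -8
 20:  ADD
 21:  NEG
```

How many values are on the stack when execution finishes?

PUSH -7 → [-7]
PUSH 19 → [-7, 19]
ADD     → [12]
PUSH 2  → [12, 2]
SWAP    → [2, 12]
DUP     → [2, 12, 12]
SUB     → [2, 0]
SUB     → [2]
PUSH 11 → [2, 11]
OVER    → [2, 11, 2]
MUL     → [2, 22]
ADD     → [24]
PUSH 29 → [24, 29]
OVER    → [24, 29, 24]
ADD     → [24, 53]
ADD     → [77]
DUP     → [77, 77]
DIV     → [1]
PUSH -8 → [1, -8]
ADD     → [-7]
NEG     → [7]

1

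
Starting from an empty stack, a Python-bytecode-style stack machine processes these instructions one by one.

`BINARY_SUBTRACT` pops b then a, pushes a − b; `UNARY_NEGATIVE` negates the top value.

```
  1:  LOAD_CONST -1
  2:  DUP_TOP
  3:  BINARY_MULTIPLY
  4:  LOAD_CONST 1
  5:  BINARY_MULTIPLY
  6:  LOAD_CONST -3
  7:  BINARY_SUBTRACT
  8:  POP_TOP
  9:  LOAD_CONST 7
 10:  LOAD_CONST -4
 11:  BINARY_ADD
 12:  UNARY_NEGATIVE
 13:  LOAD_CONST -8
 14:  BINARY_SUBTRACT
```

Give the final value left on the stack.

5

LOAD_CONST -1   → [-1]
DUP_TOP         → [-1, -1]
BINARY_MULTIPLY → [1]
LOAD_CONST 1    → [1, 1]
BINARY_MULTIPLY → [1]
LOAD_CONST -3   → [1, -3]
BINARY_SUBTRACT → [4]
POP_TOP         → []
LOAD_CONST 7    → [7]
LOAD_CONST -4   → [7, -4]
BINARY_ADD      → [3]
UNARY_NEGATIVE  → [-3]
LOAD_CONST -8   → [-3, -8]
BINARY_SUBTRACT → [5]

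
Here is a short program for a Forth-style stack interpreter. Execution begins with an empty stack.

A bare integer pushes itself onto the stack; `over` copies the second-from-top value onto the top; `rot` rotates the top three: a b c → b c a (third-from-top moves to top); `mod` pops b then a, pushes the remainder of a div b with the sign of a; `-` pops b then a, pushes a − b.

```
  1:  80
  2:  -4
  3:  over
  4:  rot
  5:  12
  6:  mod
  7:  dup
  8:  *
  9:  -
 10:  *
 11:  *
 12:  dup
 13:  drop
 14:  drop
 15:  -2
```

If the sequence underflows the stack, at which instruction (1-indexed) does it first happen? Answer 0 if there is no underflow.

80   : [80]
-4   : [80, -4]
over : [80, -4, 80]
rot  : [-4, 80, 80]
12   : [-4, 80, 80, 12]
mod  : [-4, 80, 8]
dup  : [-4, 80, 8, 8]
*    : [-4, 80, 64]
-    : [-4, 16]
*    : [-64]
*  — needs 2 operands, stack has 1 → underflow

11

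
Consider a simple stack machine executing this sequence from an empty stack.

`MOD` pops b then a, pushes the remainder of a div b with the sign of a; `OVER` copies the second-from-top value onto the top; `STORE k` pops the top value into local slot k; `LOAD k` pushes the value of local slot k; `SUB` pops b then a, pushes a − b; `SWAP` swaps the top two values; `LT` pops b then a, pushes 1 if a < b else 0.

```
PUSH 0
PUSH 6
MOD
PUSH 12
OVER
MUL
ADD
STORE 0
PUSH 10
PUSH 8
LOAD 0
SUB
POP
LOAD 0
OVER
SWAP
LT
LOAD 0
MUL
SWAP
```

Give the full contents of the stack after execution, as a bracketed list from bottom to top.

PUSH 0  → [0]
PUSH 6  → [0, 6]
MOD     → [0]
PUSH 12 → [0, 12]
OVER    → [0, 12, 0]
MUL     → [0, 0]
ADD     → [0]
STORE 0 → []
PUSH 10 → [10]
PUSH 8  → [10, 8]
LOAD 0  → [10, 8, 0]
SUB     → [10, 8]
POP     → [10]
LOAD 0  → [10, 0]
OVER    → [10, 0, 10]
SWAP    → [10, 10, 0]
LT      → [10, 0]
LOAD 0  → [10, 0, 0]
MUL     → [10, 0]
SWAP    → [0, 10]

[0, 10]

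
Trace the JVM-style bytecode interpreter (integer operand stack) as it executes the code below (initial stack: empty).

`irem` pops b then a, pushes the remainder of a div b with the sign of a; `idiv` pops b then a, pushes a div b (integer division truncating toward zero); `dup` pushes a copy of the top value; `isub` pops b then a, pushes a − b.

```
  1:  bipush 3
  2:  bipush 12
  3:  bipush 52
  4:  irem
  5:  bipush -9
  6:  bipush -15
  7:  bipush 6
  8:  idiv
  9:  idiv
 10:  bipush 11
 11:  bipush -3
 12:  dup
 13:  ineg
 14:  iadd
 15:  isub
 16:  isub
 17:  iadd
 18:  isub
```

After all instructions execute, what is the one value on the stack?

bipush 3   -> [3]
bipush 12  -> [3, 12]
bipush 52  -> [3, 12, 52]
irem       -> [3, 12]
bipush -9  -> [3, 12, -9]
bipush -15 -> [3, 12, -9, -15]
bipush 6   -> [3, 12, -9, -15, 6]
idiv       -> [3, 12, -9, -2]
idiv       -> [3, 12, 4]
bipush 11  -> [3, 12, 4, 11]
bipush -3  -> [3, 12, 4, 11, -3]
dup        -> [3, 12, 4, 11, -3, -3]
ineg       -> [3, 12, 4, 11, -3, 3]
iadd       -> [3, 12, 4, 11, 0]
isub       -> [3, 12, 4, 11]
isub       -> [3, 12, -7]
iadd       -> [3, 5]
isub       -> [-2]

-2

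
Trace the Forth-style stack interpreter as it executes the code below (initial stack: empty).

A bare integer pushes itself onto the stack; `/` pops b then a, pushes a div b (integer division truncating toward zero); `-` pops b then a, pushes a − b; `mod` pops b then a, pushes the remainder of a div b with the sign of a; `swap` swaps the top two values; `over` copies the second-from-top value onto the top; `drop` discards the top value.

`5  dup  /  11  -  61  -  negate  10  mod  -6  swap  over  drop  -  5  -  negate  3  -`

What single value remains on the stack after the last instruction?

5      → [5]
dup    → [5, 5]
/      → [1]
11     → [1, 11]
-      → [-10]
61     → [-10, 61]
-      → [-71]
negate → [71]
10     → [71, 10]
mod    → [1]
-6     → [1, -6]
swap   → [-6, 1]
over   → [-6, 1, -6]
drop   → [-6, 1]
-      → [-7]
5      → [-7, 5]
-      → [-12]
negate → [12]
3      → [12, 3]
-      → [9]

9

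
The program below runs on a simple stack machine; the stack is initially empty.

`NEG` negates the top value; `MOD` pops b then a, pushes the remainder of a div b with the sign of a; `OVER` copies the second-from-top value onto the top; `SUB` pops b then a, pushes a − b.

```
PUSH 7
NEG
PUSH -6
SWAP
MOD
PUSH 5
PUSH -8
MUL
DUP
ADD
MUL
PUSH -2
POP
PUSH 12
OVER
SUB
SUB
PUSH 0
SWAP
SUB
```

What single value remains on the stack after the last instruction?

-948

PUSH 7  -> 7
NEG     -> -7
PUSH -6 -> -7 -6
SWAP    -> -6 -7
MOD     -> -6
PUSH 5  -> -6 5
PUSH -8 -> -6 5 -8
MUL     -> -6 -40
DUP     -> -6 -40 -40
ADD     -> -6 -80
MUL     -> 480
PUSH -2 -> 480 -2
POP     -> 480
PUSH 12 -> 480 12
OVER    -> 480 12 480
SUB     -> 480 -468
SUB     -> 948
PUSH 0  -> 948 0
SWAP    -> 0 948
SUB     -> -948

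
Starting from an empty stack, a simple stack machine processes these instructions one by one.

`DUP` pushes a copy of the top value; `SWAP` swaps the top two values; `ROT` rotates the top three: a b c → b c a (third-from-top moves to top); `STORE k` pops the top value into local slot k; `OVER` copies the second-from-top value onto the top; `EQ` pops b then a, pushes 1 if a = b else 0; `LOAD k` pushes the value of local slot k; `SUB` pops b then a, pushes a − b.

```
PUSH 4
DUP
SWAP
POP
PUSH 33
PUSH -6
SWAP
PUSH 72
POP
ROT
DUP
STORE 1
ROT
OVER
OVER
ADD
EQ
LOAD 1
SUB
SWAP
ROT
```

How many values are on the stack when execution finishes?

3

PUSH 4   4
DUP      4 4
SWAP     4 4
POP      4
PUSH 33  4 33
PUSH -6  4 33 -6
SWAP     4 -6 33
PUSH 72  4 -6 33 72
POP      4 -6 33
ROT      -6 33 4
DUP      -6 33 4 4
STORE 1  -6 33 4
ROT      33 4 -6
OVER     33 4 -6 4
OVER     33 4 -6 4 -6
ADD      33 4 -6 -2
EQ       33 4 0
LOAD 1   33 4 0 4
SUB      33 4 -4
SWAP     33 -4 4
ROT      -4 4 33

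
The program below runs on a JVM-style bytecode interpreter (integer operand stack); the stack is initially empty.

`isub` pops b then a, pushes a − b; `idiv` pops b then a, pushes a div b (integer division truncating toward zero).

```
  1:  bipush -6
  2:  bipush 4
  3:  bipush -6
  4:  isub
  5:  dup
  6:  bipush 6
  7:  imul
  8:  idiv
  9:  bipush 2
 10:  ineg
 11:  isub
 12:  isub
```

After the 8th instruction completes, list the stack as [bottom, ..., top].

[-6, 0]

bipush -6  [-6]
bipush 4   [-6, 4]
bipush -6  [-6, 4, -6]
isub       [-6, 10]
dup        [-6, 10, 10]
bipush 6   [-6, 10, 10, 6]
imul       [-6, 10, 60]
idiv       [-6, 0]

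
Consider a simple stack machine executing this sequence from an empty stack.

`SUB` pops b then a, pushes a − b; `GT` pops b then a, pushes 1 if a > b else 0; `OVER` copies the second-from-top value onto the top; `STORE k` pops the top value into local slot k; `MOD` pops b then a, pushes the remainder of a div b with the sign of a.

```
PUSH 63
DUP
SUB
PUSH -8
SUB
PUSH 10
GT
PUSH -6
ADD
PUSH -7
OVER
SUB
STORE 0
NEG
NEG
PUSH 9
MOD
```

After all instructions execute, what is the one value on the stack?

-6

PUSH 63 → 63
DUP     → 63 63
SUB     → 0
PUSH -8 → 0 -8
SUB     → 8
PUSH 10 → 8 10
GT      → 0
PUSH -6 → 0 -6
ADD     → -6
PUSH -7 → -6 -7
OVER    → -6 -7 -6
SUB     → -6 -1
STORE 0 → -6
NEG     → 6
NEG     → -6
PUSH 9  → -6 9
MOD     → -6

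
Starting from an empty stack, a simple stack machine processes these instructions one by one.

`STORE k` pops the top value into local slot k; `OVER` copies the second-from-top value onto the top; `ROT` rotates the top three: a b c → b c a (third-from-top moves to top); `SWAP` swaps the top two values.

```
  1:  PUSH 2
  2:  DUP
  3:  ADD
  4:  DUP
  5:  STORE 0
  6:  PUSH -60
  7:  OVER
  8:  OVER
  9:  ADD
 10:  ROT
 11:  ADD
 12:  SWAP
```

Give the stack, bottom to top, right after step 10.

[-60, -56, 4]

PUSH 2   -> 2
DUP      -> 2 2
ADD      -> 4
DUP      -> 4 4
STORE 0  -> 4
PUSH -60 -> 4 -60
OVER     -> 4 -60 4
OVER     -> 4 -60 4 -60
ADD      -> 4 -60 -56
ROT      -> -60 -56 4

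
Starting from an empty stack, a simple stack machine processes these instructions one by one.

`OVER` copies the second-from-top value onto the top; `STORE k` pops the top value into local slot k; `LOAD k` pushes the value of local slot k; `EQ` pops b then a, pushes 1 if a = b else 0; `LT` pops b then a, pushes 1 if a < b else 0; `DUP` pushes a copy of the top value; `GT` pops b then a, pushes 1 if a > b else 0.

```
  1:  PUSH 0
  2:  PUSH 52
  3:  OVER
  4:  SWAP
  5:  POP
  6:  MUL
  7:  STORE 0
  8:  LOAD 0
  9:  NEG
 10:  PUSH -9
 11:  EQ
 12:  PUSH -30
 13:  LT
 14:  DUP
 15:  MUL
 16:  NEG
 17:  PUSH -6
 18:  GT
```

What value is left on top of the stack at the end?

1

PUSH 0    [0]
PUSH 52   [0, 52]
OVER      [0, 52, 0]
SWAP      [0, 0, 52]
POP       [0, 0]
MUL       [0]
STORE 0   []
LOAD 0    [0]
NEG       [0]
PUSH -9   [0, -9]
EQ        [0]
PUSH -30  [0, -30]
LT        [0]
DUP       [0, 0]
MUL       [0]
NEG       [0]
PUSH -6   [0, -6]
GT        [1]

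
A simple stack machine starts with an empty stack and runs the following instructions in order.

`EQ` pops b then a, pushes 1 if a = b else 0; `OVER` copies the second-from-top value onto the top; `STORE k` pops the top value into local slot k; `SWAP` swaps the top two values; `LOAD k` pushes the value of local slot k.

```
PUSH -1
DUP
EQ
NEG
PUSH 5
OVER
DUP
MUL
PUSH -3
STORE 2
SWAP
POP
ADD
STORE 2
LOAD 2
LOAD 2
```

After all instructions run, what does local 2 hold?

PUSH -1 -> [-1]
DUP     -> [-1, -1]
EQ      -> [1]
NEG     -> [-1]
PUSH 5  -> [-1, 5]
OVER    -> [-1, 5, -1]
DUP     -> [-1, 5, -1, -1]
MUL     -> [-1, 5, 1]
PUSH -3 -> [-1, 5, 1, -3]
STORE 2 -> [-1, 5, 1]
SWAP    -> [-1, 1, 5]
POP     -> [-1, 1]
ADD     -> [0]
STORE 2 -> []
LOAD 2  -> [0]
LOAD 2  -> [0, 0]

0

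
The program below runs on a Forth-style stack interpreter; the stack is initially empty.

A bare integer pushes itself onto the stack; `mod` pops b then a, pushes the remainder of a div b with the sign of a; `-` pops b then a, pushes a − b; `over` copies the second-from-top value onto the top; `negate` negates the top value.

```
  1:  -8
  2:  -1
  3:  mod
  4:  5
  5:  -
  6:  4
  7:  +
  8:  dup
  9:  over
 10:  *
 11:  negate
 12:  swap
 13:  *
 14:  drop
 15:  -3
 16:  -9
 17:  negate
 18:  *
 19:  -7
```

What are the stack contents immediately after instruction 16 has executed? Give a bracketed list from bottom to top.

-8     : -8
-1     : -8 -1
mod    : 0
5      : 0 5
-      : -5
4      : -5 4
+      : -1
dup    : -1 -1
over   : -1 -1 -1
*      : -1 1
negate : -1 -1
swap   : -1 -1
*      : 1
drop   : (empty)
-3     : -3
-9     : -3 -9

[-3, -9]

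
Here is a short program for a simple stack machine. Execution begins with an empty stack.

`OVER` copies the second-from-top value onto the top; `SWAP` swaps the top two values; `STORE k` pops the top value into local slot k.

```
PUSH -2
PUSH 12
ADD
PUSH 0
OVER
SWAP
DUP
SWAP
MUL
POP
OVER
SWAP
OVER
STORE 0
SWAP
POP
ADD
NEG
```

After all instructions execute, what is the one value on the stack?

-20

PUSH -2 → -2
PUSH 12 → -2 12
ADD     → 10
PUSH 0  → 10 0
OVER    → 10 0 10
SWAP    → 10 10 0
DUP     → 10 10 0 0
SWAP    → 10 10 0 0
MUL     → 10 10 0
POP     → 10 10
OVER    → 10 10 10
SWAP    → 10 10 10
OVER    → 10 10 10 10
STORE 0 → 10 10 10
SWAP    → 10 10 10
POP     → 10 10
ADD     → 20
NEG     → -20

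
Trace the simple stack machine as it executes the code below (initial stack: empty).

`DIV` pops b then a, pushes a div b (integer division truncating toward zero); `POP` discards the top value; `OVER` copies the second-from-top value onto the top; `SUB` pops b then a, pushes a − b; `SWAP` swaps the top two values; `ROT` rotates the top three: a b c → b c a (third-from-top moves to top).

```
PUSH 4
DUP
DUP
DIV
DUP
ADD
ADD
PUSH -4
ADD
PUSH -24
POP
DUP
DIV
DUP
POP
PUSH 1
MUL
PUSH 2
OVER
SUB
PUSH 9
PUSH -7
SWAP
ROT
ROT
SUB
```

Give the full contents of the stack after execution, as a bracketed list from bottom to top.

[1, 9, 8]

PUSH 4   -> [4]
DUP      -> [4, 4]
DUP      -> [4, 4, 4]
DIV      -> [4, 1]
DUP      -> [4, 1, 1]
ADD      -> [4, 2]
ADD      -> [6]
PUSH -4  -> [6, -4]
ADD      -> [2]
PUSH -24 -> [2, -24]
POP      -> [2]
DUP      -> [2, 2]
DIV      -> [1]
DUP      -> [1, 1]
POP      -> [1]
PUSH 1   -> [1, 1]
MUL      -> [1]
PUSH 2   -> [1, 2]
OVER     -> [1, 2, 1]
SUB      -> [1, 1]
PUSH 9   -> [1, 1, 9]
PUSH -7  -> [1, 1, 9, -7]
SWAP     -> [1, 1, -7, 9]
ROT      -> [1, -7, 9, 1]
ROT      -> [1, 9, 1, -7]
SUB      -> [1, 9, 8]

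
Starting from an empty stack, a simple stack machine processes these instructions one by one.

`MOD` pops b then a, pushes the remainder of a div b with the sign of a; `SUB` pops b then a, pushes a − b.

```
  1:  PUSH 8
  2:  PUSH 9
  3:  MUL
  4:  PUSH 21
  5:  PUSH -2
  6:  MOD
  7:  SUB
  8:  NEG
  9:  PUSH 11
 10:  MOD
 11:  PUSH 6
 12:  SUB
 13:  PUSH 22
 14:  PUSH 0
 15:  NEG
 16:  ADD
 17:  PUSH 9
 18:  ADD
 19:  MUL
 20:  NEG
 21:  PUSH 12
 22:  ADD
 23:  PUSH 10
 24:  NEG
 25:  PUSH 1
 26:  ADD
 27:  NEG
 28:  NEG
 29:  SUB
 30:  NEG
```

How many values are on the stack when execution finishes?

PUSH 8   [8]
PUSH 9   [8, 9]
MUL      [72]
PUSH 21  [72, 21]
PUSH -2  [72, 21, -2]
MOD      [72, 1]
SUB      [71]
NEG      [-71]
PUSH 11  [-71, 11]
MOD      [-5]
PUSH 6   [-5, 6]
SUB      [-11]
PUSH 22  [-11, 22]
PUSH 0   [-11, 22, 0]
NEG      [-11, 22, 0]
ADD      [-11, 22]
PUSH 9   [-11, 22, 9]
ADD      [-11, 31]
MUL      [-341]
NEG      [341]
PUSH 12  [341, 12]
ADD      [353]
PUSH 10  [353, 10]
NEG      [353, -10]
PUSH 1   [353, -10, 1]
ADD      [353, -9]
NEG      [353, 9]
NEG      [353, -9]
SUB      [362]
NEG      [-362]

1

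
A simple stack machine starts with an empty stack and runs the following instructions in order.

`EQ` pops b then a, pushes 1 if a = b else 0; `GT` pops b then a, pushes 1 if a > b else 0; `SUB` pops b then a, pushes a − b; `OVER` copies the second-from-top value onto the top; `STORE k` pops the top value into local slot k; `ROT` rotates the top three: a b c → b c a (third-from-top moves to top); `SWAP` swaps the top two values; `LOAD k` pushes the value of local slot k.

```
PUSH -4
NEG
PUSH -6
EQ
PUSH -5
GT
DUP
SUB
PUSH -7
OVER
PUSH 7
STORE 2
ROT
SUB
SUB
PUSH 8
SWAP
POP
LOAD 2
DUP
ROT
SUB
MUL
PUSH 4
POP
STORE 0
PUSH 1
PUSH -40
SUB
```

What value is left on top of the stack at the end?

PUSH -4  → -4
NEG      → 4
PUSH -6  → 4 -6
EQ       → 0
PUSH -5  → 0 -5
GT       → 1
DUP      → 1 1
SUB      → 0
PUSH -7  → 0 -7
OVER     → 0 -7 0
PUSH 7   → 0 -7 0 7
STORE 2  → 0 -7 0
ROT      → -7 0 0
SUB      → -7 0
SUB      → -7
PUSH 8   → -7 8
SWAP     → 8 -7
POP      → 8
LOAD 2   → 8 7
DUP      → 8 7 7
ROT      → 7 7 8
SUB      → 7 -1
MUL      → -7
PUSH 4   → -7 4
POP      → -7
STORE 0  → (empty)
PUSH 1   → 1
PUSH -40 → 1 -40
SUB      → 41

41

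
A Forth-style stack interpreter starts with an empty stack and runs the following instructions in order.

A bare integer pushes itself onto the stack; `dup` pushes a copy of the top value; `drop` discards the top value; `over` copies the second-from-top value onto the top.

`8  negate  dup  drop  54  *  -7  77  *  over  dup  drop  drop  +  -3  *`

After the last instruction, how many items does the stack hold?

8      → 8
negate → -8
dup    → -8 -8
drop   → -8
54     → -8 54
*      → -432
-7     → -432 -7
77     → -432 -7 77
*      → -432 -539
over   → -432 -539 -432
dup    → -432 -539 -432 -432
drop   → -432 -539 -432
drop   → -432 -539
+      → -971
-3     → -971 -3
*      → 2913

1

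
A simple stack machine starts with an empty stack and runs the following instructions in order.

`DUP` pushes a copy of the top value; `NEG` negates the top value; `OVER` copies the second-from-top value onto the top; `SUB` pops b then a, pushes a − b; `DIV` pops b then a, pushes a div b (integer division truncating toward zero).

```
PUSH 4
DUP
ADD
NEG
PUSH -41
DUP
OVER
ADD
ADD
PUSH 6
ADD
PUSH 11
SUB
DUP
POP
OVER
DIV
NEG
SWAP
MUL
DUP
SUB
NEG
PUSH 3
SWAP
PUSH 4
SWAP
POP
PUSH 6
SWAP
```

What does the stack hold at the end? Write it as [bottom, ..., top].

PUSH 4   → 4
DUP      → 4 4
ADD      → 8
NEG      → -8
PUSH -41 → -8 -41
DUP      → -8 -41 -41
OVER     → -8 -41 -41 -41
ADD      → -8 -41 -82
ADD      → -8 -123
PUSH 6   → -8 -123 6
ADD      → -8 -117
PUSH 11  → -8 -117 11
SUB      → -8 -128
DUP      → -8 -128 -128
POP      → -8 -128
OVER     → -8 -128 -8
DIV      → -8 16
NEG      → -8 -16
SWAP     → -16 -8
MUL      → 128
DUP      → 128 128
SUB      → 0
NEG      → 0
PUSH 3   → 0 3
SWAP     → 3 0
PUSH 4   → 3 0 4
SWAP     → 3 4 0
POP      → 3 4
PUSH 6   → 3 4 6
SWAP     → 3 6 4

[3, 6, 4]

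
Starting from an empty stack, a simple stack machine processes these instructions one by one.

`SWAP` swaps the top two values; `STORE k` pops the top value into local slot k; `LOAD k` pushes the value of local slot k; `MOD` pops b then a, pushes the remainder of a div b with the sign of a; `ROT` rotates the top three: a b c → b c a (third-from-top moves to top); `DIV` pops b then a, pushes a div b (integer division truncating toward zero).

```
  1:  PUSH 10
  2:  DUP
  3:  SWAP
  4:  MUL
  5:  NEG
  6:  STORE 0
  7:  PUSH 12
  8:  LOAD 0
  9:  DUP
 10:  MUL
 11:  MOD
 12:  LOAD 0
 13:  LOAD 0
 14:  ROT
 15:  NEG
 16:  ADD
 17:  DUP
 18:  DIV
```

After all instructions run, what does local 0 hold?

-100

PUSH 10  [10]
DUP      [10, 10]
SWAP     [10, 10]
MUL      [100]
NEG      [-100]
STORE 0  []
PUSH 12  [12]
LOAD 0   [12, -100]
DUP      [12, -100, -100]
MUL      [12, 10000]
MOD      [12]
LOAD 0   [12, -100]
LOAD 0   [12, -100, -100]
ROT      [-100, -100, 12]
NEG      [-100, -100, -12]
ADD      [-100, -112]
DUP      [-100, -112, -112]
DIV      [-100, 1]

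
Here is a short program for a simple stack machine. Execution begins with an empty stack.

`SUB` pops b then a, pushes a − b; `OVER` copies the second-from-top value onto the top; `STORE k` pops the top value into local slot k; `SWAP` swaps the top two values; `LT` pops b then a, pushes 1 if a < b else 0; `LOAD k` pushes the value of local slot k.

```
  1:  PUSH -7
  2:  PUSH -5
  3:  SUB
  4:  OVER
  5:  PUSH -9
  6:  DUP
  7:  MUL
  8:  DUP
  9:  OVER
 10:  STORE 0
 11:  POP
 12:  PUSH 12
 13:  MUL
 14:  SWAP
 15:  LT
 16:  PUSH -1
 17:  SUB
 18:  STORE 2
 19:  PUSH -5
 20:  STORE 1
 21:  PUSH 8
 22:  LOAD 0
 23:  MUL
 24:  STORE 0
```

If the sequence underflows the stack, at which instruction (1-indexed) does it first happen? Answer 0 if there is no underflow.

4

PUSH -7 → -7
PUSH -5 → -7 -5
SUB     → -2
OVER  — needs 2 operands, stack has 1 → underflow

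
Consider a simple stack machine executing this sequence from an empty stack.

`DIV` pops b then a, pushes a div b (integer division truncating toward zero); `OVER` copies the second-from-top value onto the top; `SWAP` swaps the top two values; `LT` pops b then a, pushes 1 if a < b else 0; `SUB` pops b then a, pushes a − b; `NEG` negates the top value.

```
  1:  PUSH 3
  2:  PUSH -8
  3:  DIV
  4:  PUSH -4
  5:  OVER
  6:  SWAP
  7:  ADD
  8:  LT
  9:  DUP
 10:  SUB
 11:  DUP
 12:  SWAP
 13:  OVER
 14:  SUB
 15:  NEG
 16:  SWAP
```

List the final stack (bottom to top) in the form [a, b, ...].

PUSH 3   3
PUSH -8  3 -8
DIV      0
PUSH -4  0 -4
OVER     0 -4 0
SWAP     0 0 -4
ADD      0 -4
LT       0
DUP      0 0
SUB      0
DUP      0 0
SWAP     0 0
OVER     0 0 0
SUB      0 0
NEG      0 0
SWAP     0 0

[0, 0]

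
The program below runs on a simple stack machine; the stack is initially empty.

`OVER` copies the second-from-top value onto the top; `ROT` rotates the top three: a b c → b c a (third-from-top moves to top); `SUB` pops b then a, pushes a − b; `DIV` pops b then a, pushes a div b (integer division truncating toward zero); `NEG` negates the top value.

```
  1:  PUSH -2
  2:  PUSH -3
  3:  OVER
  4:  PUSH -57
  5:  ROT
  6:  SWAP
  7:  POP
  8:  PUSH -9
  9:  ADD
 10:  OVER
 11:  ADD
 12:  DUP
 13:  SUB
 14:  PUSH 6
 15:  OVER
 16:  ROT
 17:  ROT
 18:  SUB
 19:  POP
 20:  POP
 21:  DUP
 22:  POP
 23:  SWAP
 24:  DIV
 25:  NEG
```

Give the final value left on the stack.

-1

PUSH -2   [-2]
PUSH -3   [-2, -3]
OVER      [-2, -3, -2]
PUSH -57  [-2, -3, -2, -57]
ROT       [-2, -2, -57, -3]
SWAP      [-2, -2, -3, -57]
POP       [-2, -2, -3]
PUSH -9   [-2, -2, -3, -9]
ADD       [-2, -2, -12]
OVER      [-2, -2, -12, -2]
ADD       [-2, -2, -14]
DUP       [-2, -2, -14, -14]
SUB       [-2, -2, 0]
PUSH 6    [-2, -2, 0, 6]
OVER      [-2, -2, 0, 6, 0]
ROT       [-2, -2, 6, 0, 0]
ROT       [-2, -2, 0, 0, 6]
SUB       [-2, -2, 0, -6]
POP       [-2, -2, 0]
POP       [-2, -2]
DUP       [-2, -2, -2]
POP       [-2, -2]
SWAP      [-2, -2]
DIV       [1]
NEG       [-1]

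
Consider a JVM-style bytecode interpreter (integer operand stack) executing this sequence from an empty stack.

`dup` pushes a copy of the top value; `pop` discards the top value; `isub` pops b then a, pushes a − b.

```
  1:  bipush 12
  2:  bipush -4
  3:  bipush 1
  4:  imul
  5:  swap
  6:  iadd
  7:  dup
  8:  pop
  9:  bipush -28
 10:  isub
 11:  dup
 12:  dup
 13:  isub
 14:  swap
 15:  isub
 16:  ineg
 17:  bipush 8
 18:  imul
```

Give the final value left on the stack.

288

bipush 12  -> 12
bipush -4  -> 12 -4
bipush 1   -> 12 -4 1
imul       -> 12 -4
swap       -> -4 12
iadd       -> 8
dup        -> 8 8
pop        -> 8
bipush -28 -> 8 -28
isub       -> 36
dup        -> 36 36
dup        -> 36 36 36
isub       -> 36 0
swap       -> 0 36
isub       -> -36
ineg       -> 36
bipush 8   -> 36 8
imul       -> 288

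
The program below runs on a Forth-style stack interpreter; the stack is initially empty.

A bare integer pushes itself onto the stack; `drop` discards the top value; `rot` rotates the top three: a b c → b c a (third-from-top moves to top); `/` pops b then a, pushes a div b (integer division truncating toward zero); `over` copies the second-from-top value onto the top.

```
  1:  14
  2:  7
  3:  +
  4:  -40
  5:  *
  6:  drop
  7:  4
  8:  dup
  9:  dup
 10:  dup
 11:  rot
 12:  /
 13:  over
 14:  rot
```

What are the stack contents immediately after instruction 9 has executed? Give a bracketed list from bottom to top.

14   → [14]
7    → [14, 7]
+    → [21]
-40  → [21, -40]
*    → [-840]
drop → []
4    → [4]
dup  → [4, 4]
dup  → [4, 4, 4]

[4, 4, 4]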